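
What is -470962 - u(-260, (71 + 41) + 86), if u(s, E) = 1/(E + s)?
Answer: -29199643/62 ≈ -4.7096e+5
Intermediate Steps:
-470962 - u(-260, (71 + 41) + 86) = -470962 - 1/(((71 + 41) + 86) - 260) = -470962 - 1/((112 + 86) - 260) = -470962 - 1/(198 - 260) = -470962 - 1/(-62) = -470962 - 1*(-1/62) = -470962 + 1/62 = -29199643/62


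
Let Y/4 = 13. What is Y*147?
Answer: 7644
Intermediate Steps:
Y = 52 (Y = 4*13 = 52)
Y*147 = 52*147 = 7644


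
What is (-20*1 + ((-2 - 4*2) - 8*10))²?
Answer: 12100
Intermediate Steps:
(-20*1 + ((-2 - 4*2) - 8*10))² = (-20 + ((-2 - 8) - 80))² = (-20 + (-10 - 80))² = (-20 - 90)² = (-110)² = 12100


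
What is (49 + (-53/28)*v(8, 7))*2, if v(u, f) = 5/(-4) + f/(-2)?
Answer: 6495/56 ≈ 115.98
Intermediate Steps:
v(u, f) = -5/4 - f/2 (v(u, f) = 5*(-1/4) + f*(-1/2) = -5/4 - f/2)
(49 + (-53/28)*v(8, 7))*2 = (49 + (-53/28)*(-5/4 - 1/2*7))*2 = (49 + (-53*1/28)*(-5/4 - 7/2))*2 = (49 - 53/28*(-19/4))*2 = (49 + 1007/112)*2 = (6495/112)*2 = 6495/56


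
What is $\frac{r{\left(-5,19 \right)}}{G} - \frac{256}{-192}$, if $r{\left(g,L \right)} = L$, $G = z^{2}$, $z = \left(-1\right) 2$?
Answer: $\frac{73}{12} \approx 6.0833$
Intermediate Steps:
$z = -2$
$G = 4$ ($G = \left(-2\right)^{2} = 4$)
$\frac{r{\left(-5,19 \right)}}{G} - \frac{256}{-192} = \frac{19}{4} - \frac{256}{-192} = 19 \cdot \frac{1}{4} - - \frac{4}{3} = \frac{19}{4} + \frac{4}{3} = \frac{73}{12}$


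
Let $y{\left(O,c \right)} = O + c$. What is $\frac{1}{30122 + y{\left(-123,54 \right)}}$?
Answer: $\frac{1}{30053} \approx 3.3275 \cdot 10^{-5}$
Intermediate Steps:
$\frac{1}{30122 + y{\left(-123,54 \right)}} = \frac{1}{30122 + \left(-123 + 54\right)} = \frac{1}{30122 - 69} = \frac{1}{30053}$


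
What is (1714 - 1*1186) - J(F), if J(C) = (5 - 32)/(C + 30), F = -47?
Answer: 8949/17 ≈ 526.41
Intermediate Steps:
J(C) = -27/(30 + C)
(1714 - 1*1186) - J(F) = (1714 - 1*1186) - (-27)/(30 - 47) = (1714 - 1186) - (-27)/(-17) = 528 - (-27)*(-1)/17 = 528 - 1*27/17 = 528 - 27/17 = 8949/17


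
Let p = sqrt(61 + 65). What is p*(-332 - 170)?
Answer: -1506*sqrt(14) ≈ -5634.9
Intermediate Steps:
p = 3*sqrt(14) (p = sqrt(126) = 3*sqrt(14) ≈ 11.225)
p*(-332 - 170) = (3*sqrt(14))*(-332 - 170) = (3*sqrt(14))*(-502) = -1506*sqrt(14)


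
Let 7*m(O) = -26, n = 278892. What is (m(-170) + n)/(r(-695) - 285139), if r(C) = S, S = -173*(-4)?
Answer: -1952218/1991129 ≈ -0.98046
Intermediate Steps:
S = 692
m(O) = -26/7 (m(O) = (1/7)*(-26) = -26/7)
r(C) = 692
(m(-170) + n)/(r(-695) - 285139) = (-26/7 + 278892)/(692 - 285139) = (1952218/7)/(-284447) = (1952218/7)*(-1/284447) = -1952218/1991129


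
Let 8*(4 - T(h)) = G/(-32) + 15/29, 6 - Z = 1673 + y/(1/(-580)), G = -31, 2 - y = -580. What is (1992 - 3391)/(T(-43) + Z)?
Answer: -10386176/2493697949 ≈ -0.0041650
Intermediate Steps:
y = 582 (y = 2 - 1*(-580) = 2 + 580 = 582)
Z = 335893 (Z = 6 - (1673 + 582/(1/(-580))) = 6 - (1673 + 582/(-1/580)) = 6 - (1673 + 582*(-580)) = 6 - (1673 - 337560) = 6 - 1*(-335887) = 6 + 335887 = 335893)
T(h) = 28317/7424 (T(h) = 4 - (-31/(-32) + 15/29)/8 = 4 - (-31*(-1/32) + 15*(1/29))/8 = 4 - (31/32 + 15/29)/8 = 4 - 1/8*1379/928 = 4 - 1379/7424 = 28317/7424)
(1992 - 3391)/(T(-43) + Z) = (1992 - 3391)/(28317/7424 + 335893) = -1399/2493697949/7424 = -1399*7424/2493697949 = -10386176/2493697949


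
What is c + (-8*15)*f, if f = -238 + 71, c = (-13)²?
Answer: 20209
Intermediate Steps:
c = 169
f = -167
c + (-8*15)*f = 169 - 8*15*(-167) = 169 - 120*(-167) = 169 + 20040 = 20209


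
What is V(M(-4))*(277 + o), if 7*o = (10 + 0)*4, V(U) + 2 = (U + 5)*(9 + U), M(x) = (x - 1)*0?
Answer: 85097/7 ≈ 12157.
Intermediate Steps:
M(x) = 0 (M(x) = (-1 + x)*0 = 0)
V(U) = -2 + (5 + U)*(9 + U) (V(U) = -2 + (U + 5)*(9 + U) = -2 + (5 + U)*(9 + U))
o = 40/7 (o = ((10 + 0)*4)/7 = (10*4)/7 = (⅐)*40 = 40/7 ≈ 5.7143)
V(M(-4))*(277 + o) = (43 + 0² + 14*0)*(277 + 40/7) = (43 + 0 + 0)*(1979/7) = 43*(1979/7) = 85097/7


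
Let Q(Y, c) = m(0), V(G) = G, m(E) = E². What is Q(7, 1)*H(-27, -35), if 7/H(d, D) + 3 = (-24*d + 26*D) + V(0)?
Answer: 0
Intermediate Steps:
Q(Y, c) = 0 (Q(Y, c) = 0² = 0)
H(d, D) = 7/(-3 - 24*d + 26*D) (H(d, D) = 7/(-3 + ((-24*d + 26*D) + 0)) = 7/(-3 + (-24*d + 26*D)) = 7/(-3 - 24*d + 26*D))
Q(7, 1)*H(-27, -35) = 0*(7/(-3 - 24*(-27) + 26*(-35))) = 0*(7/(-3 + 648 - 910)) = 0*(7/(-265)) = 0*(7*(-1/265)) = 0*(-7/265) = 0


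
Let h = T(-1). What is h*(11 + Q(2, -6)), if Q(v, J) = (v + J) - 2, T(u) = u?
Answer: -5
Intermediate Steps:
Q(v, J) = -2 + J + v (Q(v, J) = (J + v) - 2 = -2 + J + v)
h = -1
h*(11 + Q(2, -6)) = -(11 + (-2 - 6 + 2)) = -(11 - 6) = -1*5 = -5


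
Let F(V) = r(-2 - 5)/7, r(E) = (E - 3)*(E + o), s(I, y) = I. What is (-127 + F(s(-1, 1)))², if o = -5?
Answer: 591361/49 ≈ 12069.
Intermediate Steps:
r(E) = (-5 + E)*(-3 + E) (r(E) = (E - 3)*(E - 5) = (-3 + E)*(-5 + E) = (-5 + E)*(-3 + E))
F(V) = 120/7 (F(V) = (15 + (-2 - 5)² - 8*(-2 - 5))/7 = (15 + (-7)² - 8*(-7))*(⅐) = (15 + 49 + 56)*(⅐) = 120*(⅐) = 120/7)
(-127 + F(s(-1, 1)))² = (-127 + 120/7)² = (-769/7)² = 591361/49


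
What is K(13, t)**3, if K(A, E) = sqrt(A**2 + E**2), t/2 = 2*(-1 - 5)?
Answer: 745*sqrt(745) ≈ 20335.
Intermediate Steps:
t = -24 (t = 2*(2*(-1 - 5)) = 2*(2*(-6)) = 2*(-12) = -24)
K(13, t)**3 = (sqrt(13**2 + (-24)**2))**3 = (sqrt(169 + 576))**3 = (sqrt(745))**3 = 745*sqrt(745)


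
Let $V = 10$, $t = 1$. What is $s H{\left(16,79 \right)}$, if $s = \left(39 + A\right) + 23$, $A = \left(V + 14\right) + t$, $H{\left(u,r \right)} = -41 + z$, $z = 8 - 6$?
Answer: $-3393$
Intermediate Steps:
$z = 2$
$H{\left(u,r \right)} = -39$ ($H{\left(u,r \right)} = -41 + 2 = -39$)
$A = 25$ ($A = \left(10 + 14\right) + 1 = 24 + 1 = 25$)
$s = 87$ ($s = \left(39 + 25\right) + 23 = 64 + 23 = 87$)
$s H{\left(16,79 \right)} = 87 \left(-39\right) = -3393$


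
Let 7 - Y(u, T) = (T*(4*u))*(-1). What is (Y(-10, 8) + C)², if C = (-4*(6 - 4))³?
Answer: 680625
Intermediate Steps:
Y(u, T) = 7 + 4*T*u (Y(u, T) = 7 - T*(4*u)*(-1) = 7 - 4*T*u*(-1) = 7 - (-4)*T*u = 7 + 4*T*u)
C = -512 (C = (-4*2)³ = (-8)³ = -512)
(Y(-10, 8) + C)² = ((7 + 4*8*(-10)) - 512)² = ((7 - 320) - 512)² = (-313 - 512)² = (-825)² = 680625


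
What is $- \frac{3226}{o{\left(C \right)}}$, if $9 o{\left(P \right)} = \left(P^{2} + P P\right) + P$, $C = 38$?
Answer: $- \frac{14517}{1463} \approx -9.9228$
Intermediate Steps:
$o{\left(P \right)} = \frac{P}{9} + \frac{2 P^{2}}{9}$ ($o{\left(P \right)} = \frac{\left(P^{2} + P P\right) + P}{9} = \frac{\left(P^{2} + P^{2}\right) + P}{9} = \frac{2 P^{2} + P}{9} = \frac{P + 2 P^{2}}{9} = \frac{P}{9} + \frac{2 P^{2}}{9}$)
$- \frac{3226}{o{\left(C \right)}} = - \frac{3226}{\frac{1}{9} \cdot 38 \left(1 + 2 \cdot 38\right)} = - \frac{3226}{\frac{1}{9} \cdot 38 \left(1 + 76\right)} = - \frac{3226}{\frac{1}{9} \cdot 38 \cdot 77} = - \frac{3226}{\frac{2926}{9}} = \left(-3226\right) \frac{9}{2926} = - \frac{14517}{1463}$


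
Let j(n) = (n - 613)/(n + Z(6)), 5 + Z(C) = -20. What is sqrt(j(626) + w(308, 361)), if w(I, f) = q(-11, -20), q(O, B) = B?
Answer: I*sqrt(7216207)/601 ≈ 4.4697*I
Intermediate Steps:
w(I, f) = -20
Z(C) = -25 (Z(C) = -5 - 20 = -25)
j(n) = (-613 + n)/(-25 + n) (j(n) = (n - 613)/(n - 25) = (-613 + n)/(-25 + n))
sqrt(j(626) + w(308, 361)) = sqrt((-613 + 626)/(-25 + 626) - 20) = sqrt(13/601 - 20) = sqrt(-12007/601) = I*sqrt(7216207)/601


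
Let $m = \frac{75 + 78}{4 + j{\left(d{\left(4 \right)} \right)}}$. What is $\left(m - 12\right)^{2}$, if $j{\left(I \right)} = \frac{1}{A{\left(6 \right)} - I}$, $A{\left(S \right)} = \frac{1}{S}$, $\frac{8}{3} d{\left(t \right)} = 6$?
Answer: $\frac{7667361}{7744} \approx 990.1$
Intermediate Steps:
$d{\left(t \right)} = \frac{9}{4}$ ($d{\left(t \right)} = \frac{3}{8} \cdot 6 = \frac{9}{4}$)
$j{\left(I \right)} = \frac{1}{\frac{1}{6} - I}$
$m = \frac{3825}{88}$ ($m = \frac{75 + 78}{4 - \frac{6}{-1 + 6 \cdot \frac{9}{4}}} = \frac{153}{4 - \frac{6}{-1 + \frac{27}{2}}} = \frac{153}{4 - \frac{6}{\frac{25}{2}}} = \frac{153}{4 - \frac{12}{25}} = \frac{153}{\frac{88}{25}} = 153 \cdot \frac{25}{88} = \frac{3825}{88} \approx 43.466$)
$\left(m - 12\right)^{2} = \left(\frac{3825}{88} - 12\right)^{2} = \left(\frac{2769}{88}\right)^{2} = \frac{7667361}{7744}$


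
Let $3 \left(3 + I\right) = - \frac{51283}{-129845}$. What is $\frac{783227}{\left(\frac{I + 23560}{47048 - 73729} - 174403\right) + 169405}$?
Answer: $- \frac{8140221803922045}{51954306635608} \approx -156.68$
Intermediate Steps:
$I = - \frac{1117322}{389535}$ ($I = -3 + \frac{\left(-51283\right) \frac{1}{-129845}}{3} = -3 + \frac{\left(-51283\right) \left(- \frac{1}{129845}\right)}{3} = -3 + \frac{1}{3} \cdot \frac{51283}{129845} = -3 + \frac{51283}{389535} = - \frac{1117322}{389535} \approx -2.8683$)
$\frac{783227}{\left(\frac{I + 23560}{47048 - 73729} - 174403\right) + 169405} = \frac{783227}{\left(\frac{- \frac{1117322}{389535} + 23560}{47048 - 73729} - 174403\right) + 169405} = \frac{783227}{\left(\frac{9176327278}{389535 \left(-26681\right)} - 174403\right) + 169405} = \frac{783227}{\left(\frac{9176327278}{389535} \left(- \frac{1}{26681}\right) - 174403\right) + 169405} = \frac{783227}{\left(- \frac{9176327278}{10393183335} - 174403\right) + 169405} = \frac{783227}{- \frac{1812611529501283}{10393183335} + 169405} = \frac{783227}{- \frac{51954306635608}{10393183335}} = 783227 \left(- \frac{10393183335}{51954306635608}\right) = - \frac{8140221803922045}{51954306635608}$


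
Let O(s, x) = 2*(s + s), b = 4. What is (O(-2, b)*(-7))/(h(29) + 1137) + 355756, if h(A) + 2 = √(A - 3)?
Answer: 458284587004/1288199 - 56*√26/1288199 ≈ 3.5576e+5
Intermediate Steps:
O(s, x) = 4*s (O(s, x) = 2*(2*s) = 4*s)
h(A) = -2 + √(-3 + A) (h(A) = -2 + √(A - 3) = -2 + √(-3 + A))
(O(-2, b)*(-7))/(h(29) + 1137) + 355756 = ((4*(-2))*(-7))/((-2 + √(-3 + 29)) + 1137) + 355756 = (-8*(-7))/((-2 + √26) + 1137) + 355756 = 56/(1135 + √26) + 355756 = 355756 + 56/(1135 + √26)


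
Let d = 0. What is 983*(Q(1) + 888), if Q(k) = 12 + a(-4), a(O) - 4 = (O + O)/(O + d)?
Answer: 890598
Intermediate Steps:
a(O) = 6 (a(O) = 4 + (O + O)/(O + 0) = 4 + (2*O)/O = 4 + 2 = 6)
Q(k) = 18 (Q(k) = 12 + 6 = 18)
983*(Q(1) + 888) = 983*(18 + 888) = 983*906 = 890598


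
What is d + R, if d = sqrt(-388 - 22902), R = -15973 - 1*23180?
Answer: -39153 + I*sqrt(23290) ≈ -39153.0 + 152.61*I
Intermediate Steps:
R = -39153 (R = -15973 - 23180 = -39153)
d = I*sqrt(23290) (d = sqrt(-23290) = I*sqrt(23290) ≈ 152.61*I)
d + R = I*sqrt(23290) - 39153 = -39153 + I*sqrt(23290)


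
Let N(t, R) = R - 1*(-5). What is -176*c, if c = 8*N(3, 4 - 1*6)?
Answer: -4224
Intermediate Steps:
N(t, R) = 5 + R (N(t, R) = R + 5 = 5 + R)
c = 24 (c = 8*(5 + (4 - 1*6)) = 8*(5 + (4 - 6)) = 8*(5 - 2) = 8*3 = 24)
-176*c = -176*24 = -4224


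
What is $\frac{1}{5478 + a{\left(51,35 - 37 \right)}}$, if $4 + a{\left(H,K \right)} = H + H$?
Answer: $\frac{1}{5576} \approx 0.00017934$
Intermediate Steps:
$a{\left(H,K \right)} = -4 + 2 H$ ($a{\left(H,K \right)} = -4 + \left(H + H\right) = -4 + 2 H$)
$\frac{1}{5478 + a{\left(51,35 - 37 \right)}} = \frac{1}{5478 + \left(-4 + 2 \cdot 51\right)} = \frac{1}{5478 + \left(-4 + 102\right)} = \frac{1}{5478 + 98} = \frac{1}{5576}$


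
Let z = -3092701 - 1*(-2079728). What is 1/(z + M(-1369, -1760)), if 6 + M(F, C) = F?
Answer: -1/1014348 ≈ -9.8585e-7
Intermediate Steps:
M(F, C) = -6 + F
z = -1012973 (z = -3092701 + 2079728 = -1012973)
1/(z + M(-1369, -1760)) = 1/(-1012973 + (-6 - 1369)) = 1/(-1012973 - 1375) = 1/(-1014348) = -1/1014348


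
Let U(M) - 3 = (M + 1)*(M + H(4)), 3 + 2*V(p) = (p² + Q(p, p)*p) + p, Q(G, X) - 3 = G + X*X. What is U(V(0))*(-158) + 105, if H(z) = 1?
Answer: -817/2 ≈ -408.50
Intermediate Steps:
Q(G, X) = 3 + G + X² (Q(G, X) = 3 + (G + X*X) = 3 + (G + X²) = 3 + G + X²)
V(p) = -3/2 + p/2 + p²/2 + p*(3 + p + p²)/2 (V(p) = -3/2 + ((p² + (3 + p + p²)*p) + p)/2 = -3/2 + ((p² + p*(3 + p + p²)) + p)/2 = -3/2 + (p + p² + p*(3 + p + p²))/2 = -3/2 + (p/2 + p²/2 + p*(3 + p + p²)/2) = -3/2 + p/2 + p²/2 + p*(3 + p + p²)/2)
U(M) = 3 + (1 + M)² (U(M) = 3 + (M + 1)*(M + 1) = 3 + (1 + M)*(1 + M) = 3 + (1 + M)²)
U(V(0))*(-158) + 105 = (4 + (-3/2 + 0² + (½)*0³ + 2*0)² + 2*(-3/2 + 0² + (½)*0³ + 2*0))*(-158) + 105 = (4 + (-3/2 + 0 + (½)*0 + 0)² + 2*(-3/2 + 0 + (½)*0 + 0))*(-158) + 105 = (4 + (-3/2 + 0 + 0 + 0)² + 2*(-3/2 + 0 + 0 + 0))*(-158) + 105 = (4 + (-3/2)² + 2*(-3/2))*(-158) + 105 = (4 + 9/4 - 3)*(-158) + 105 = (13/4)*(-158) + 105 = -1027/2 + 105 = -817/2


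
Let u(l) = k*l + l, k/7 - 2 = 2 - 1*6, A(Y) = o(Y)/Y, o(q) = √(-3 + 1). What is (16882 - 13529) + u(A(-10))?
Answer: 3353 + 13*I*√2/10 ≈ 3353.0 + 1.8385*I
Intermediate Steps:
o(q) = I*√2 (o(q) = √(-2) = I*√2)
A(Y) = I*√2/Y (A(Y) = (I*√2)/Y = I*√2/Y)
k = -14 (k = 14 + 7*(2 - 1*6) = 14 + 7*(2 - 6) = 14 + 7*(-4) = 14 - 28 = -14)
u(l) = -13*l (u(l) = -14*l + l = -13*l)
(16882 - 13529) + u(A(-10)) = (16882 - 13529) - 13*I*√2/(-10) = 3353 - 13*I*√2*(-1)/10 = 3353 - (-13)*I*√2/10 = 3353 + 13*I*√2/10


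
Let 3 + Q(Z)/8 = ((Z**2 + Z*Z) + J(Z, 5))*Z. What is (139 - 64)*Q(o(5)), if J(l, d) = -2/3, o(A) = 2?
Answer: 7000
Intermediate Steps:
J(l, d) = -2/3 (J(l, d) = -2*1/3 = -2/3)
Q(Z) = -24 + 8*Z*(-2/3 + 2*Z**2) (Q(Z) = -24 + 8*(((Z**2 + Z*Z) - 2/3)*Z) = -24 + 8*(((Z**2 + Z**2) - 2/3)*Z) = -24 + 8*((2*Z**2 - 2/3)*Z) = -24 + 8*((-2/3 + 2*Z**2)*Z) = -24 + 8*(Z*(-2/3 + 2*Z**2)) = -24 + 8*Z*(-2/3 + 2*Z**2))
(139 - 64)*Q(o(5)) = (139 - 64)*(-24 + 16*2**3 - 16/3*2) = 75*(-24 + 16*8 - 32/3) = 75*(-24 + 128 - 32/3) = 75*(280/3) = 7000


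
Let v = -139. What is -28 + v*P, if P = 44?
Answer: -6144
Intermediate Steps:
-28 + v*P = -28 - 139*44 = -28 - 6116 = -6144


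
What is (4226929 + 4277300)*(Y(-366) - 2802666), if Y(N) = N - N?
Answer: -23834513474514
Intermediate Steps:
Y(N) = 0
(4226929 + 4277300)*(Y(-366) - 2802666) = (4226929 + 4277300)*(0 - 2802666) = 8504229*(-2802666) = -23834513474514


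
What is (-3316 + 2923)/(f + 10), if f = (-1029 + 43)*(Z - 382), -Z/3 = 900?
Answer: -131/1012954 ≈ -0.00012932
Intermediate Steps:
Z = -2700 (Z = -3*900 = -2700)
f = 3038852 (f = (-1029 + 43)*(-2700 - 382) = -986*(-3082) = 3038852)
(-3316 + 2923)/(f + 10) = (-3316 + 2923)/(3038852 + 10) = -393/3038862 = -393*1/3038862 = -131/1012954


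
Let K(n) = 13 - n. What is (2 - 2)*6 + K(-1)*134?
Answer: 1876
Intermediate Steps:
(2 - 2)*6 + K(-1)*134 = (2 - 2)*6 + (13 - 1*(-1))*134 = 0*6 + (13 + 1)*134 = 0 + 14*134 = 0 + 1876 = 1876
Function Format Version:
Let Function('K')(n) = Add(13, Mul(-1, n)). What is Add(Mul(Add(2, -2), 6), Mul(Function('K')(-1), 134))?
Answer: 1876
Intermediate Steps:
Add(Mul(Add(2, -2), 6), Mul(Function('K')(-1), 134)) = Add(Mul(Add(2, -2), 6), Mul(Add(13, Mul(-1, -1)), 134)) = Add(Mul(0, 6), Mul(Add(13, 1), 134)) = Add(0, Mul(14, 134)) = Add(0, 1876) = 1876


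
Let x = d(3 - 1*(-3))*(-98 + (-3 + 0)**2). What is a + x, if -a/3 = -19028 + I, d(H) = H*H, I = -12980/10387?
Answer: 559690500/10387 ≈ 53884.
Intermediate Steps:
I = -12980/10387 (I = -12980*1/10387 = -12980/10387 ≈ -1.2496)
d(H) = H**2
a = 592970448/10387 (a = -3*(-19028 - 12980/10387) = -3*(-197656816/10387) = 592970448/10387 ≈ 57088.)
x = -3204 (x = (3 - 1*(-3))**2*(-98 + (-3 + 0)**2) = (3 + 3)**2*(-98 + (-3)**2) = 6**2*(-98 + 9) = 36*(-89) = -3204)
a + x = 592970448/10387 - 3204 = 559690500/10387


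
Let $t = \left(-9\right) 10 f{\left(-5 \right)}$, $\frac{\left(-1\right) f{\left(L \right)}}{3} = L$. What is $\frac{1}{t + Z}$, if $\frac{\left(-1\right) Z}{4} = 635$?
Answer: $- \frac{1}{3890} \approx -0.00025707$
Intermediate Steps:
$Z = -2540$ ($Z = \left(-4\right) 635 = -2540$)
$f{\left(L \right)} = - 3 L$
$t = -1350$ ($t = \left(-9\right) 10 \left(\left(-3\right) \left(-5\right)\right) = \left(-90\right) 15 = -1350$)
$\frac{1}{t + Z} = \frac{1}{-1350 - 2540} = \frac{1}{-3890} = - \frac{1}{3890}$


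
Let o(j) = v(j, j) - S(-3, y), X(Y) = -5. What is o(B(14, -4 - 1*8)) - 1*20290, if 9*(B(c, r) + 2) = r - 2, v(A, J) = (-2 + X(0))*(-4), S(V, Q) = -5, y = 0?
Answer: -20257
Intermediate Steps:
v(A, J) = 28 (v(A, J) = (-2 - 5)*(-4) = -7*(-4) = 28)
B(c, r) = -20/9 + r/9 (B(c, r) = -2 + (r - 2)/9 = -2 + (-2 + r)/9 = -2 + (-2/9 + r/9) = -20/9 + r/9)
o(j) = 33 (o(j) = 28 - 1*(-5) = 28 + 5 = 33)
o(B(14, -4 - 1*8)) - 1*20290 = 33 - 1*20290 = 33 - 20290 = -20257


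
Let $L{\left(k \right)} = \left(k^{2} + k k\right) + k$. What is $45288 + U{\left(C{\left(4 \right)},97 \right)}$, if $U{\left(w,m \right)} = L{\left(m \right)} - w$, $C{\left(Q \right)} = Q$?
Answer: $64199$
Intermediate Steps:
$L{\left(k \right)} = k + 2 k^{2}$ ($L{\left(k \right)} = \left(k^{2} + k^{2}\right) + k = 2 k^{2} + k = k + 2 k^{2}$)
$U{\left(w,m \right)} = - w + m \left(1 + 2 m\right)$ ($U{\left(w,m \right)} = m \left(1 + 2 m\right) - w = - w + m \left(1 + 2 m\right)$)
$45288 + U{\left(C{\left(4 \right)},97 \right)} = 45288 + \left(\left(-1\right) 4 + 97 \left(1 + 2 \cdot 97\right)\right) = 45288 - \left(4 - 97 \left(1 + 194\right)\right) = 45288 + \left(-4 + 97 \cdot 195\right) = 45288 + \left(-4 + 18915\right) = 45288 + 18911 = 64199$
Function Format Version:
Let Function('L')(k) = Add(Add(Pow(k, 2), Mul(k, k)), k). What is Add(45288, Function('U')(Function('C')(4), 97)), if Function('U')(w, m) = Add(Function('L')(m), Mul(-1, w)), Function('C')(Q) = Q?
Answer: 64199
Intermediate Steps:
Function('L')(k) = Add(k, Mul(2, Pow(k, 2))) (Function('L')(k) = Add(Add(Pow(k, 2), Pow(k, 2)), k) = Add(Mul(2, Pow(k, 2)), k) = Add(k, Mul(2, Pow(k, 2))))
Function('U')(w, m) = Add(Mul(-1, w), Mul(m, Add(1, Mul(2, m)))) (Function('U')(w, m) = Add(Mul(m, Add(1, Mul(2, m))), Mul(-1, w)) = Add(Mul(-1, w), Mul(m, Add(1, Mul(2, m)))))
Add(45288, Function('U')(Function('C')(4), 97)) = Add(45288, Add(Mul(-1, 4), Mul(97, Add(1, Mul(2, 97))))) = Add(45288, Add(-4, Mul(97, Add(1, 194)))) = Add(45288, Add(-4, Mul(97, 195))) = Add(45288, Add(-4, 18915)) = Add(45288, 18911) = 64199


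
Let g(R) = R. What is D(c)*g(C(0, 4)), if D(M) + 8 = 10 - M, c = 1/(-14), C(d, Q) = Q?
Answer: 58/7 ≈ 8.2857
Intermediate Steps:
c = -1/14 ≈ -0.071429
D(M) = 2 - M (D(M) = -8 + (10 - M) = 2 - M)
D(c)*g(C(0, 4)) = (2 - 1*(-1/14))*4 = (2 + 1/14)*4 = (29/14)*4 = 58/7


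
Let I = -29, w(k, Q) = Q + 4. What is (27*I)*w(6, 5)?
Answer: -7047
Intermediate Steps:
w(k, Q) = 4 + Q
(27*I)*w(6, 5) = (27*(-29))*(4 + 5) = -783*9 = -7047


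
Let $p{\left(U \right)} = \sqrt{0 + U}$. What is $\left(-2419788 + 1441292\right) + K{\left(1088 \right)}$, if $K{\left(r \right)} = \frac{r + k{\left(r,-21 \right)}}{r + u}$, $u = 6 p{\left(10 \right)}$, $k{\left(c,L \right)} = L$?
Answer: $- \frac{144741918696}{147923} - \frac{3201 \sqrt{10}}{591692} \approx -9.785 \cdot 10^{5}$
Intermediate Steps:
$p{\left(U \right)} = \sqrt{U}$
$u = 6 \sqrt{10} \approx 18.974$
$K{\left(r \right)} = \frac{-21 + r}{r + 6 \sqrt{10}}$ ($K{\left(r \right)} = \frac{r - 21}{r + 6 \sqrt{10}} = \frac{-21 + r}{r + 6 \sqrt{10}}$)
$\left(-2419788 + 1441292\right) + K{\left(1088 \right)} = \left(-2419788 + 1441292\right) + \frac{-21 + 1088}{1088 + 6 \sqrt{10}} = -978496 + \frac{1}{1088 + 6 \sqrt{10}} \cdot 1067 = -978496 + \frac{1067}{1088 + 6 \sqrt{10}}$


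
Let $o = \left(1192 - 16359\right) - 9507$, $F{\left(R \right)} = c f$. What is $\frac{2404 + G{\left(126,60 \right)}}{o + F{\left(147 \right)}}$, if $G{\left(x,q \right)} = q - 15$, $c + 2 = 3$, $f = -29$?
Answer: $- \frac{2449}{24703} \approx -0.099138$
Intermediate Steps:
$c = 1$ ($c = -2 + 3 = 1$)
$F{\left(R \right)} = -29$ ($F{\left(R \right)} = 1 \left(-29\right) = -29$)
$G{\left(x,q \right)} = -15 + q$ ($G{\left(x,q \right)} = q - 15 = -15 + q$)
$o = -24674$ ($o = -15167 - 9507 = -24674$)
$\frac{2404 + G{\left(126,60 \right)}}{o + F{\left(147 \right)}} = \frac{2404 + \left(-15 + 60\right)}{-24674 - 29} = \frac{2404 + 45}{-24703} = 2449 \left(- \frac{1}{24703}\right) = - \frac{2449}{24703}$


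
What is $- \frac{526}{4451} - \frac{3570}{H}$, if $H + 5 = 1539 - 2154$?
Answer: $\frac{1556395}{275962} \approx 5.6399$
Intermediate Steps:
$H = -620$ ($H = -5 + \left(1539 - 2154\right) = -5 - 615 = -620$)
$- \frac{526}{4451} - \frac{3570}{H} = - \frac{526}{4451} - \frac{3570}{-620} = \left(-526\right) \frac{1}{4451} - - \frac{357}{62} = - \frac{526}{4451} + \frac{357}{62} = \frac{1556395}{275962}$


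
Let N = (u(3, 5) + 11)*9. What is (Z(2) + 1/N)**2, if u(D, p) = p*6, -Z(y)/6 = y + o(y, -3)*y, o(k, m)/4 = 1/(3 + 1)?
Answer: 78411025/136161 ≈ 575.87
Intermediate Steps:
o(k, m) = 1 (o(k, m) = 4/(3 + 1) = 4/4 = 4*(1/4) = 1)
Z(y) = -12*y (Z(y) = -6*(y + 1*y) = -6*(y + y) = -12*y)
u(D, p) = 6*p
N = 369 (N = (6*5 + 11)*9 = (30 + 11)*9 = 41*9 = 369)
(Z(2) + 1/N)**2 = (-12*2 + 1/369)**2 = (-24 + 1/369)**2 = (-8855/369)**2 = 78411025/136161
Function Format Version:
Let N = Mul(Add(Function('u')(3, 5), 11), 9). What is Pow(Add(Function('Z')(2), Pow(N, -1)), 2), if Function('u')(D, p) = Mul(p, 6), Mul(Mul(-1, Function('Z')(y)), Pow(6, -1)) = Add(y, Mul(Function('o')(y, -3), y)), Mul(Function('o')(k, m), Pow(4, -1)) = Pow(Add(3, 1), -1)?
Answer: Rational(78411025, 136161) ≈ 575.87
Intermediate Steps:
Function('o')(k, m) = 1 (Function('o')(k, m) = Mul(4, Pow(Add(3, 1), -1)) = Mul(4, Pow(4, -1)) = Mul(4, Rational(1, 4)) = 1)
Function('Z')(y) = Mul(-12, y) (Function('Z')(y) = Mul(-6, Add(y, Mul(1, y))) = Mul(-6, Add(y, y)) = Mul(-6, Mul(2, y)) = Mul(-12, y))
Function('u')(D, p) = Mul(6, p)
N = 369 (N = Mul(Add(Mul(6, 5), 11), 9) = Mul(Add(30, 11), 9) = Mul(41, 9) = 369)
Pow(Add(Function('Z')(2), Pow(N, -1)), 2) = Pow(Add(Mul(-12, 2), Pow(369, -1)), 2) = Pow(Add(-24, Rational(1, 369)), 2) = Pow(Rational(-8855, 369), 2) = Rational(78411025, 136161)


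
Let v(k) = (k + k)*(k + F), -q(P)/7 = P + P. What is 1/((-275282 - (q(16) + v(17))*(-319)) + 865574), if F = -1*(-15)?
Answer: 1/865908 ≈ 1.1549e-6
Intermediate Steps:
q(P) = -14*P (q(P) = -7*(P + P) = -14*P)
F = 15
v(k) = 2*k*(15 + k) (v(k) = (k + k)*(k + 15) = (2*k)*(15 + k) = 2*k*(15 + k))
1/((-275282 - (q(16) + v(17))*(-319)) + 865574) = 1/((-275282 - (-14*16 + 2*17*(15 + 17))*(-319)) + 865574) = 1/((-275282 - (-224 + 2*17*32)*(-319)) + 865574) = 1/((-275282 - (-224 + 1088)*(-319)) + 865574) = 1/((-275282 - 864*(-319)) + 865574) = 1/((-275282 - 1*(-275616)) + 865574) = 1/((-275282 + 275616) + 865574) = 1/(334 + 865574) = 1/865908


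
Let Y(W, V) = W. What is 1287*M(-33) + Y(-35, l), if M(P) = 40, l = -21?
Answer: 51445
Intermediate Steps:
1287*M(-33) + Y(-35, l) = 1287*40 - 35 = 51480 - 35 = 51445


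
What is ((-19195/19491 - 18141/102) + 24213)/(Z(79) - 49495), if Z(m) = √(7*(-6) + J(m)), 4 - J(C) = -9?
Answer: -788321471716925/1623437975755476 - 15927295115*I*√29/1623437975755476 ≈ -0.48559 - 5.2833e-5*I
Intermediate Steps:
J(C) = 13 (J(C) = 4 - 1*(-9) = 4 + 9 = 13)
Z(m) = I*√29 (Z(m) = √(7*(-6) + 13) = √(-42 + 13) = √(-29) = I*√29)
((-19195/19491 - 18141/102) + 24213)/(Z(79) - 49495) = ((-19195/19491 - 18141/102) + 24213)/(I*√29 - 49495) = ((-19195*1/19491 - 18141*1/102) + 24213)/(-49495 + I*√29) = ((-19195/19491 - 6047/34) + 24213)/(-49495 + I*√29) = (-118514707/662694 + 24213)/(-49495 + I*√29) = 15927295115/(662694*(-49495 + I*√29))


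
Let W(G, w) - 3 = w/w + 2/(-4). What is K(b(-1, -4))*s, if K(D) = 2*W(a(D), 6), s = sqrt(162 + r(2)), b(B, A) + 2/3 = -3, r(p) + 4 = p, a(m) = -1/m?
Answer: 28*sqrt(10) ≈ 88.544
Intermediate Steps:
W(G, w) = 7/2 (W(G, w) = 3 + (w/w + 2/(-4)) = 3 + (1 + 2*(-1/4)) = 3 + (1 - 1/2) = 3 + 1/2 = 7/2)
r(p) = -4 + p
b(B, A) = -11/3 (b(B, A) = -2/3 - 3 = -11/3)
s = 4*sqrt(10) (s = sqrt(162 + (-4 + 2)) = sqrt(162 - 2) = sqrt(160) = 4*sqrt(10) ≈ 12.649)
K(D) = 7 (K(D) = 2*(7/2) = 7)
K(b(-1, -4))*s = 7*(4*sqrt(10)) = 28*sqrt(10)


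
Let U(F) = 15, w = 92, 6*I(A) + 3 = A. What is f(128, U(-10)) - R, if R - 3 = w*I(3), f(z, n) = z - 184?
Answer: -59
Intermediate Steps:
I(A) = -½ + A/6
f(z, n) = -184 + z
R = 3 (R = 3 + 92*(-½ + (⅙)*3) = 3 + 92*(-½ + ½) = 3 + 92*0 = 3 + 0 = 3)
f(128, U(-10)) - R = (-184 + 128) - 1*3 = -56 - 3 = -59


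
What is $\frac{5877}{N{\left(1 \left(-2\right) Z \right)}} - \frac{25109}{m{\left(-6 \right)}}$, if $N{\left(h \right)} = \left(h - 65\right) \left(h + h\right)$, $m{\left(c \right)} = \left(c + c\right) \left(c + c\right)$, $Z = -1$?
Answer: $- \frac{199271}{1008} \approx -197.69$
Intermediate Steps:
$m{\left(c \right)} = 4 c^{2}$ ($m{\left(c \right)} = 2 c 2 c = 4 c^{2}$)
$N{\left(h \right)} = 2 h \left(-65 + h\right)$ ($N{\left(h \right)} = \left(-65 + h\right) 2 h = 2 h \left(-65 + h\right)$)
$\frac{5877}{N{\left(1 \left(-2\right) Z \right)}} - \frac{25109}{m{\left(-6 \right)}} = \frac{5877}{2 \cdot 1 \left(-2\right) \left(-1\right) \left(-65 + 1 \left(-2\right) \left(-1\right)\right)} - \frac{25109}{4 \left(-6\right)^{2}} = \frac{5877}{2 \left(\left(-2\right) \left(-1\right)\right) \left(-65 - -2\right)} - \frac{25109}{4 \cdot 36} = \frac{5877}{2 \cdot 2 \left(-65 + 2\right)} - \frac{25109}{144} = \frac{5877}{2 \cdot 2 \left(-63\right)} - \frac{25109}{144} = \frac{5877}{-252} - \frac{25109}{144} = 5877 \left(- \frac{1}{252}\right) - \frac{25109}{144} = - \frac{653}{28} - \frac{25109}{144} = - \frac{199271}{1008}$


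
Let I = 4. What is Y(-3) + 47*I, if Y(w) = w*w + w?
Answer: 194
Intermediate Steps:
Y(w) = w + w² (Y(w) = w² + w = w + w²)
Y(-3) + 47*I = -3*(1 - 3) + 47*4 = -3*(-2) + 188 = 6 + 188 = 194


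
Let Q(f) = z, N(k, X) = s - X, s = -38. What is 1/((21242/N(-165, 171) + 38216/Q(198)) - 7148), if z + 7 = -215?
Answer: -1221/9061994 ≈ -0.00013474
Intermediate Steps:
z = -222 (z = -7 - 215 = -222)
N(k, X) = -38 - X
Q(f) = -222
1/((21242/N(-165, 171) + 38216/Q(198)) - 7148) = 1/((21242/(-38 - 1*171) + 38216/(-222)) - 7148) = 1/((21242/(-38 - 171) + 38216*(-1/222)) - 7148) = 1/((21242/(-209) - 19108/111) - 7148) = 1/((21242*(-1/209) - 19108/111) - 7148) = 1/((-1118/11 - 19108/111) - 7148) = 1/(-334286/1221 - 7148) = 1/(-9061994/1221) = -1221/9061994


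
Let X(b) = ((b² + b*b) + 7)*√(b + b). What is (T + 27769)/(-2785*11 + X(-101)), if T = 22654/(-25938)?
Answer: -1002947662690/100305799490673 - 2449929245702*I*√202/367787931465801 ≈ -0.0099989 - 0.094674*I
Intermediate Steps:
T = -11327/12969 (T = 22654*(-1/25938) = -11327/12969 ≈ -0.87339)
X(b) = √2*√b*(7 + 2*b²) (X(b) = ((b² + b²) + 7)*√(2*b) = (2*b² + 7)*(√2*√b) = (7 + 2*b²)*(√2*√b) = √2*√b*(7 + 2*b²))
(T + 27769)/(-2785*11 + X(-101)) = (-11327/12969 + 27769)/(-2785*11 + √2*√(-101)*(7 + 2*(-101)²)) = 360124834/(12969*(-30635 + √2*(I*√101)*(7 + 2*10201))) = 360124834/(12969*(-30635 + √2*(I*√101)*(7 + 20402))) = 360124834/(12969*(-30635 + √2*(I*√101)*20409)) = 360124834/(12969*(-30635 + 20409*I*√202))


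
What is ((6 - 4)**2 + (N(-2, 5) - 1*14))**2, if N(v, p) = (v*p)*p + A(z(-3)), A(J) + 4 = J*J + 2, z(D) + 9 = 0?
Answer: 361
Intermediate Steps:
z(D) = -9 (z(D) = -9 + 0 = -9)
A(J) = -2 + J**2 (A(J) = -4 + (J*J + 2) = -4 + (J**2 + 2) = -4 + (2 + J**2) = -2 + J**2)
N(v, p) = 79 + v*p**2 (N(v, p) = (v*p)*p + (-2 + (-9)**2) = (p*v)*p + (-2 + 81) = v*p**2 + 79 = 79 + v*p**2)
((6 - 4)**2 + (N(-2, 5) - 1*14))**2 = ((6 - 4)**2 + ((79 - 2*5**2) - 1*14))**2 = (2**2 + ((79 - 2*25) - 14))**2 = (4 + ((79 - 50) - 14))**2 = (4 + (29 - 14))**2 = (4 + 15)**2 = 19**2 = 361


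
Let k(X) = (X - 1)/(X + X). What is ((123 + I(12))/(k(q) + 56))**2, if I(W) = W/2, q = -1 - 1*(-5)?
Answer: 1065024/203401 ≈ 5.2361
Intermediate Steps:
q = 4 (q = -1 + 5 = 4)
k(X) = (-1 + X)/(2*X) (k(X) = (-1 + X)/((2*X)) = (-1 + X)*(1/(2*X)) = (-1 + X)/(2*X))
I(W) = W/2 (I(W) = W*(1/2) = W/2)
((123 + I(12))/(k(q) + 56))**2 = ((123 + (1/2)*12)/((1/2)*(-1 + 4)/4 + 56))**2 = ((123 + 6)/((1/2)*(1/4)*3 + 56))**2 = (129/(3/8 + 56))**2 = (129/(451/8))**2 = (129*(8/451))**2 = (1032/451)**2 = 1065024/203401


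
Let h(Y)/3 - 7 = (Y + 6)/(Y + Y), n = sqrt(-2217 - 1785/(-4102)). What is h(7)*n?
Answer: 999*I*sqrt(84573278)/8204 ≈ 1119.8*I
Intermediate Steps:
n = 3*I*sqrt(84573278)/586 (n = sqrt(-2217 - 1785*(-1/4102)) = sqrt(-2217 + 255/586) = sqrt(-1298907/586) = 3*I*sqrt(84573278)/586 ≈ 47.08*I)
h(Y) = 21 + 3*(6 + Y)/(2*Y) (h(Y) = 21 + 3*((Y + 6)/(Y + Y)) = 21 + 3*((6 + Y)/((2*Y))) = 21 + 3*((6 + Y)*(1/(2*Y))) = 21 + 3*((6 + Y)/(2*Y)) = 21 + 3*(6 + Y)/(2*Y))
h(7)*n = (45/2 + 9/7)*(3*I*sqrt(84573278)/586) = 333*(3*I*sqrt(84573278)/586)/14 = 999*I*sqrt(84573278)/8204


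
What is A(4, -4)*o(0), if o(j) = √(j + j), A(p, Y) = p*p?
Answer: 0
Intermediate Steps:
A(p, Y) = p²
o(j) = √2*√j (o(j) = √(2*j) = √2*√j)
A(4, -4)*o(0) = 4²*(√2*√0) = 16*(√2*0) = 16*0 = 0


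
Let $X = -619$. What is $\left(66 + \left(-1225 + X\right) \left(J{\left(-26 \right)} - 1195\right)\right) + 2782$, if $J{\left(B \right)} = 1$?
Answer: $2204584$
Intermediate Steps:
$\left(66 + \left(-1225 + X\right) \left(J{\left(-26 \right)} - 1195\right)\right) + 2782 = \left(66 + \left(-1225 - 619\right) \left(1 - 1195\right)\right) + 2782 = \left(66 - -2201736\right) + 2782 = \left(66 + 2201736\right) + 2782 = 2201802 + 2782 = 2204584$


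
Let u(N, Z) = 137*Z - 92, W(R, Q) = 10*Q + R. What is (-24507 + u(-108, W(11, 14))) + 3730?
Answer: -182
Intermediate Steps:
W(R, Q) = R + 10*Q
u(N, Z) = -92 + 137*Z
(-24507 + u(-108, W(11, 14))) + 3730 = (-24507 + (-92 + 137*(11 + 10*14))) + 3730 = (-24507 + (-92 + 137*(11 + 140))) + 3730 = (-24507 + (-92 + 137*151)) + 3730 = (-24507 + (-92 + 20687)) + 3730 = (-24507 + 20595) + 3730 = -3912 + 3730 = -182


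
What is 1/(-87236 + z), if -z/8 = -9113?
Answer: -1/14332 ≈ -6.9774e-5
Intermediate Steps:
z = 72904 (z = -8*(-9113) = 72904)
1/(-87236 + z) = 1/(-87236 + 72904) = 1/(-14332) = -1/14332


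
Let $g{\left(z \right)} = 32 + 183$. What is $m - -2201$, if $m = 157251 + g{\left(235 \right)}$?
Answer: $159667$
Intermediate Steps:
$g{\left(z \right)} = 215$
$m = 157466$ ($m = 157251 + 215 = 157466$)
$m - -2201 = 157466 - -2201 = 157466 + 2201 = 159667$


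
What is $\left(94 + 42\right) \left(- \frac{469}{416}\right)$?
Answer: $- \frac{7973}{52} \approx -153.33$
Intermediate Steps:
$\left(94 + 42\right) \left(- \frac{469}{416}\right) = 136 \left(\left(-469\right) \frac{1}{416}\right) = 136 \left(- \frac{469}{416}\right) = - \frac{7973}{52}$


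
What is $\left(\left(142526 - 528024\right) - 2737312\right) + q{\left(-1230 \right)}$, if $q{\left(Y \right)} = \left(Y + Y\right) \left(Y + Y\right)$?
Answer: $2928790$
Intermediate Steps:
$q{\left(Y \right)} = 4 Y^{2}$ ($q{\left(Y \right)} = 2 Y 2 Y = 4 Y^{2}$)
$\left(\left(142526 - 528024\right) - 2737312\right) + q{\left(-1230 \right)} = \left(\left(142526 - 528024\right) - 2737312\right) + 4 \left(-1230\right)^{2} = \left(\left(142526 - 528024\right) - 2737312\right) + 4 \cdot 1512900 = \left(-385498 - 2737312\right) + 6051600 = -3122810 + 6051600 = 2928790$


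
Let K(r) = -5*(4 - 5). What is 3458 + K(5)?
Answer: 3463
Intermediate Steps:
K(r) = 5 (K(r) = -5*(-1) = 5)
3458 + K(5) = 3458 + 5 = 3463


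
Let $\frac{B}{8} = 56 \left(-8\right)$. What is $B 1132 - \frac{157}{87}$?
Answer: $- \frac{352966813}{87} \approx -4.0571 \cdot 10^{6}$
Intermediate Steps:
$B = -3584$ ($B = 8 \cdot 56 \left(-8\right) = 8 \left(-448\right) = -3584$)
$B 1132 - \frac{157}{87} = \left(-3584\right) 1132 - \frac{157}{87} = -4057088 - \frac{157}{87} = - \frac{352966813}{87}$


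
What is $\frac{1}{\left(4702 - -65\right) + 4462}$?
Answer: $\frac{1}{9229} \approx 0.00010835$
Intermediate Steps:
$\frac{1}{\left(4702 - -65\right) + 4462} = \frac{1}{\left(4702 + 65\right) + 4462} = \frac{1}{4767 + 4462} = \frac{1}{9229}$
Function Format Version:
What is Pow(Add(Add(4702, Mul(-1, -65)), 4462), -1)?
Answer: Rational(1, 9229) ≈ 0.00010835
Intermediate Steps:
Pow(Add(Add(4702, Mul(-1, -65)), 4462), -1) = Pow(Add(Add(4702, 65), 4462), -1) = Pow(Add(4767, 4462), -1) = Pow(9229, -1) = Rational(1, 9229)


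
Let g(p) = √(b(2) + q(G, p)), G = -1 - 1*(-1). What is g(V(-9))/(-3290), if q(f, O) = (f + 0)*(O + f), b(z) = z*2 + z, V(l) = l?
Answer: -√6/3290 ≈ -0.00074453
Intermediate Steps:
G = 0 (G = -1 + 1 = 0)
b(z) = 3*z (b(z) = 2*z + z = 3*z)
q(f, O) = f*(O + f)
g(p) = √6 (g(p) = √(3*2 + 0*(p + 0)) = √(6 + 0*p) = √(6 + 0) = √6)
g(V(-9))/(-3290) = √6/(-3290) = √6*(-1/3290) = -√6/3290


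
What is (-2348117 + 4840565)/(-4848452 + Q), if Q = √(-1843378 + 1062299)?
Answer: -4028171496832/7835829192461 - 830816*I*√781079/7835829192461 ≈ -0.51407 - 9.3706e-5*I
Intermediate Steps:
Q = I*√781079 (Q = √(-781079) = I*√781079 ≈ 883.79*I)
(-2348117 + 4840565)/(-4848452 + Q) = (-2348117 + 4840565)/(-4848452 + I*√781079) = 2492448/(-4848452 + I*√781079)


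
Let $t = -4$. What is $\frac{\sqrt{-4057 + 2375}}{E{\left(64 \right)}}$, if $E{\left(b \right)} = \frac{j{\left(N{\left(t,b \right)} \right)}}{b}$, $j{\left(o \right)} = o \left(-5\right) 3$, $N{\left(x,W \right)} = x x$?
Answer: $- \frac{116 i \sqrt{2}}{15} \approx - 10.937 i$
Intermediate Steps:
$N{\left(x,W \right)} = x^{2}$
$j{\left(o \right)} = - 15 o$ ($j{\left(o \right)} = - 5 o 3 = - 15 o$)
$E{\left(b \right)} = - \frac{240}{b}$ ($E{\left(b \right)} = \frac{\left(-15\right) \left(-4\right)^{2}}{b} = \frac{\left(-15\right) 16}{b} = - \frac{240}{b}$)
$\frac{\sqrt{-4057 + 2375}}{E{\left(64 \right)}} = \frac{\sqrt{-4057 + 2375}}{\left(-240\right) \frac{1}{64}} = \frac{\sqrt{-1682}}{\left(-240\right) \frac{1}{64}} = \frac{29 i \sqrt{2}}{- \frac{15}{4}} = 29 i \sqrt{2} \left(- \frac{4}{15}\right) = - \frac{116 i \sqrt{2}}{15}$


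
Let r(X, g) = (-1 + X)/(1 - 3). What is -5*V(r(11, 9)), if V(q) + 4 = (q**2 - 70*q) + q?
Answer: -1830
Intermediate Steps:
r(X, g) = 1/2 - X/2 (r(X, g) = (-1 + X)/(-2) = (-1 + X)*(-1/2) = 1/2 - X/2)
V(q) = -4 + q**2 - 69*q (V(q) = -4 + ((q**2 - 70*q) + q) = -4 + (q**2 - 69*q) = -4 + q**2 - 69*q)
-5*V(r(11, 9)) = -5*(-4 + (1/2 - 1/2*11)**2 - 69*(1/2 - 1/2*11)) = -5*(-4 + (1/2 - 11/2)**2 - 69*(1/2 - 11/2)) = -5*(-4 + (-5)**2 - 69*(-5)) = -5*(-4 + 25 + 345) = -5*366 = -1830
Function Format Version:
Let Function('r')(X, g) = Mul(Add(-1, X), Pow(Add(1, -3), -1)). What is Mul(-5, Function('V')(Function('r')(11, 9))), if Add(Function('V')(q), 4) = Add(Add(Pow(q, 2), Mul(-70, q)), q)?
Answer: -1830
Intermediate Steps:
Function('r')(X, g) = Add(Rational(1, 2), Mul(Rational(-1, 2), X)) (Function('r')(X, g) = Mul(Add(-1, X), Pow(-2, -1)) = Mul(Add(-1, X), Rational(-1, 2)) = Add(Rational(1, 2), Mul(Rational(-1, 2), X)))
Function('V')(q) = Add(-4, Pow(q, 2), Mul(-69, q)) (Function('V')(q) = Add(-4, Add(Add(Pow(q, 2), Mul(-70, q)), q)) = Add(-4, Add(Pow(q, 2), Mul(-69, q))) = Add(-4, Pow(q, 2), Mul(-69, q)))
Mul(-5, Function('V')(Function('r')(11, 9))) = Mul(-5, Add(-4, Pow(Add(Rational(1, 2), Mul(Rational(-1, 2), 11)), 2), Mul(-69, Add(Rational(1, 2), Mul(Rational(-1, 2), 11))))) = Mul(-5, Add(-4, Pow(Add(Rational(1, 2), Rational(-11, 2)), 2), Mul(-69, Add(Rational(1, 2), Rational(-11, 2))))) = Mul(-5, Add(-4, Pow(-5, 2), Mul(-69, -5))) = Mul(-5, Add(-4, 25, 345)) = Mul(-5, 366) = -1830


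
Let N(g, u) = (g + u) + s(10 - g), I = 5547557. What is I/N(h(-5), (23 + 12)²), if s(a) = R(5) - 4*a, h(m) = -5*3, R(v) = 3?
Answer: 5547557/1113 ≈ 4984.3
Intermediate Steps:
h(m) = -15
s(a) = 3 - 4*a
N(g, u) = -37 + u + 5*g (N(g, u) = (g + u) + (3 - 4*(10 - g)) = (g + u) + (3 + (-40 + 4*g)) = (g + u) + (-37 + 4*g) = -37 + u + 5*g)
I/N(h(-5), (23 + 12)²) = 5547557/(-37 + (23 + 12)² + 5*(-15)) = 5547557/(-37 + 35² - 75) = 5547557/(-37 + 1225 - 75) = 5547557/1113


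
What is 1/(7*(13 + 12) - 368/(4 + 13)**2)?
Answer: 289/50207 ≈ 0.0057562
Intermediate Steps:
1/(7*(13 + 12) - 368/(4 + 13)**2) = 1/(7*25 - 368/(17**2)) = 1/(175 - 368/289) = 1/(50207/289) = 289/50207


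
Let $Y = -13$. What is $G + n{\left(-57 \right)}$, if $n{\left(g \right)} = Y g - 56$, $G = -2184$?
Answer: $-1499$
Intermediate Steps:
$n{\left(g \right)} = -56 - 13 g$ ($n{\left(g \right)} = - 13 g - 56 = -56 - 13 g$)
$G + n{\left(-57 \right)} = -2184 - -685 = -2184 + \left(-56 + 741\right) = -2184 + 685 = -1499$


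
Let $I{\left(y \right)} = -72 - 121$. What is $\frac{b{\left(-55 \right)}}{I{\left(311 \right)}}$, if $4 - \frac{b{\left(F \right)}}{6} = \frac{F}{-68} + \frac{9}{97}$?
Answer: $- \frac{61311}{636514} \approx -0.096323$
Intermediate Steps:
$I{\left(y \right)} = -193$
$b{\left(F \right)} = \frac{2274}{97} + \frac{3 F}{34}$ ($b{\left(F \right)} = 24 - 6 \left(\frac{F}{-68} + \frac{9}{97}\right) = 24 - 6 \left(F \left(- \frac{1}{68}\right) + 9 \cdot \frac{1}{97}\right) = 24 - 6 \left(- \frac{F}{68} + \frac{9}{97}\right) = 24 - 6 \left(\frac{9}{97} - \frac{F}{68}\right) = 24 + \left(- \frac{54}{97} + \frac{3 F}{34}\right) = \frac{2274}{97} + \frac{3 F}{34}$)
$\frac{b{\left(-55 \right)}}{I{\left(311 \right)}} = \frac{\frac{2274}{97} + \frac{3}{34} \left(-55\right)}{-193} = \left(\frac{2274}{97} - \frac{165}{34}\right) \left(- \frac{1}{193}\right) = \frac{61311}{3298} \left(- \frac{1}{193}\right) = - \frac{61311}{636514}$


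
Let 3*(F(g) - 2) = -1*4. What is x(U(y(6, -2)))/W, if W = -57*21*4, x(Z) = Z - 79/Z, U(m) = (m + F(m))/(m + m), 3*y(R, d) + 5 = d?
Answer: 5153/111720 ≈ 0.046124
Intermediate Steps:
F(g) = ⅔ (F(g) = 2 + (-1*4)/3 = 2 + (⅓)*(-4) = 2 - 4/3 = ⅔)
y(R, d) = -5/3 + d/3
U(m) = (⅔ + m)/(2*m) (U(m) = (m + ⅔)/(m + m) = (⅔ + m)/((2*m)) = (⅔ + m)*(1/(2*m)) = (⅔ + m)/(2*m))
W = -4788 (W = -1197*4 = -4788)
x(U(y(6, -2)))/W = ((2 + 3*(-5/3 + (⅓)*(-2)))/(6*(-5/3 + (⅓)*(-2))) - 79*6*(-5/3 + (⅓)*(-2))/(2 + 3*(-5/3 + (⅓)*(-2))))/(-4788) = ((2 + 3*(-5/3 - ⅔))/(6*(-5/3 - ⅔)) - 79*6*(-5/3 - ⅔)/(2 + 3*(-5/3 - ⅔)))*(-1/4788) = ((2 + 3*(-7/3))/(6*(-7/3)) - 79*(-14/(2 + 3*(-7/3))))*(-1/4788) = ((⅙)*(-3/7)*(2 - 7) - 79*(-14/(2 - 7)))*(-1/4788) = ((⅙)*(-3/7)*(-5) - 79/((⅙)*(-3/7)*(-5)))*(-1/4788) = (5/14 - 79/5/14)*(-1/4788) = (5/14 - 79*14/5)*(-1/4788) = (5/14 - 1106/5)*(-1/4788) = -15459/70*(-1/4788) = 5153/111720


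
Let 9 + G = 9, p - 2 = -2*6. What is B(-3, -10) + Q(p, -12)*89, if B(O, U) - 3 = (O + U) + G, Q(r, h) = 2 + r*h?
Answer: 10848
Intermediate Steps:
p = -10 (p = 2 - 2*6 = 2 - 12 = -10)
Q(r, h) = 2 + h*r
G = 0 (G = -9 + 9 = 0)
B(O, U) = 3 + O + U (B(O, U) = 3 + ((O + U) + 0) = 3 + (O + U) = 3 + O + U)
B(-3, -10) + Q(p, -12)*89 = (3 - 3 - 10) + (2 - 12*(-10))*89 = -10 + (2 + 120)*89 = -10 + 122*89 = -10 + 10858 = 10848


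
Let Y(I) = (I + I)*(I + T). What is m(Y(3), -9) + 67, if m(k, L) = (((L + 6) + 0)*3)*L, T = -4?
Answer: 148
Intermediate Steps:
Y(I) = 2*I*(-4 + I) (Y(I) = (I + I)*(I - 4) = (2*I)*(-4 + I) = 2*I*(-4 + I))
m(k, L) = L*(18 + 3*L) (m(k, L) = (((6 + L) + 0)*3)*L = ((6 + L)*3)*L = (18 + 3*L)*L = L*(18 + 3*L))
m(Y(3), -9) + 67 = 3*(-9)*(6 - 9) + 67 = 3*(-9)*(-3) + 67 = 81 + 67 = 148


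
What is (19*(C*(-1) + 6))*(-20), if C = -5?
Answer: -4180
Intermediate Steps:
(19*(C*(-1) + 6))*(-20) = (19*(-5*(-1) + 6))*(-20) = (19*(5 + 6))*(-20) = (19*11)*(-20) = 209*(-20) = -4180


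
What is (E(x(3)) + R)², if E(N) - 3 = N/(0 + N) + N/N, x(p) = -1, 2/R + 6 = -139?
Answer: 522729/21025 ≈ 24.862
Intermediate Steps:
R = -2/145 (R = 2/(-6 - 139) = 2/(-145) = 2*(-1/145) = -2/145 ≈ -0.013793)
E(N) = 5 (E(N) = 3 + (N/(0 + N) + N/N) = 3 + (N/N + 1) = 3 + (1 + 1) = 3 + 2 = 5)
(E(x(3)) + R)² = (5 - 2/145)² = (723/145)² = 522729/21025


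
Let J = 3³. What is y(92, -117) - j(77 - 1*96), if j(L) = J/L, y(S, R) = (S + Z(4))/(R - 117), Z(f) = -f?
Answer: 2323/2223 ≈ 1.0450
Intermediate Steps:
J = 27
y(S, R) = (-4 + S)/(-117 + R) (y(S, R) = (S - 1*4)/(R - 117) = (S - 4)/(-117 + R) = (-4 + S)/(-117 + R))
j(L) = 27/L
y(92, -117) - j(77 - 1*96) = (-4 + 92)/(-117 - 117) - 27/(77 - 1*96) = 88/(-234) - 27/(77 - 96) = -1/234*88 - 27/(-19) = -44/117 - 27*(-1)/19 = -44/117 - 1*(-27/19) = -44/117 + 27/19 = 2323/2223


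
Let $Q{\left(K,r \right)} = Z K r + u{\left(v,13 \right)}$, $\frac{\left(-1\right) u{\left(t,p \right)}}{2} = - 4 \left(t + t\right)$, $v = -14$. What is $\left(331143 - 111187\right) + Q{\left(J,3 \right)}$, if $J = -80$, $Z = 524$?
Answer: $93972$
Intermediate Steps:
$u{\left(t,p \right)} = 16 t$ ($u{\left(t,p \right)} = - 2 \left(- 4 \left(t + t\right)\right) = - 2 \left(- 4 \cdot 2 t\right) = - 2 \left(- 8 t\right) = 16 t$)
$Q{\left(K,r \right)} = -224 + 524 K r$ ($Q{\left(K,r \right)} = 524 K r + 16 \left(-14\right) = 524 K r - 224 = -224 + 524 K r$)
$\left(331143 - 111187\right) + Q{\left(J,3 \right)} = \left(331143 - 111187\right) + \left(-224 + 524 \left(-80\right) 3\right) = 219956 - 125984 = 93972$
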